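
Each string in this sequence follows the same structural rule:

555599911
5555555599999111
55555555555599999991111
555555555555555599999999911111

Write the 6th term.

Each string has the form 5^{4n} 9^{2n+1} 1^{n+1} (n = 1, 2, …).
At n = 6 the blocks have lengths 24, 13, 7.

55555555555555555555555599999999999991111111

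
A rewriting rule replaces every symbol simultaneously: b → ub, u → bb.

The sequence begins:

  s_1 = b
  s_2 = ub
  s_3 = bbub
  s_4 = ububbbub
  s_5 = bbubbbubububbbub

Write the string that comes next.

Applying the rule to each of the 16 symbols of bbubbbubububbbub gives the pieces ub ub bb ub ub ub bb ub bb ub bb ub ub ub bb ub, which concatenate to the answer.

ububbbubububbbubbbubbbubububbbub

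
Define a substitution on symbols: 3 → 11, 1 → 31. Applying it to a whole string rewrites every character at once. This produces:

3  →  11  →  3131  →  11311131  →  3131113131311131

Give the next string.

φ(3131113131311131) expands symbol-by-symbol to 11 31 11 31 31 31 11 31 11 31 11 31 31 31 11 31; joining the 16 pieces gives the next term.

11311131313111311131113131311131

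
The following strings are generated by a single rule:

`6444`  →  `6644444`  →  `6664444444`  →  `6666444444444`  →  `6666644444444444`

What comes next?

6666664444444444444

Term n consists of n-1 6's, followed by 2n-1 4's, where the shown terms are n = 2, 3, 4, 5, 6.
Setting n = 7 gives 6, 13 characters in each block.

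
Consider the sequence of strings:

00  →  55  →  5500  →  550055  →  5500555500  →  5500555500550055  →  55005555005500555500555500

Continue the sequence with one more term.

550055550055005555005555005500555500550055

Each term (from the third on) is the previous term followed by the one before it: term 3 = 55·00 = 5500.
The next term joins 55005555005500555500555500 and 5500555500550055.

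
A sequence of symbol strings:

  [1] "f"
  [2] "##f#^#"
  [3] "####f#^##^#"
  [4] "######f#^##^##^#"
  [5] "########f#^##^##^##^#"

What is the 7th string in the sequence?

s(k+1) = ##·s(k)·#^#, so each term gains ## as a prefix and #^# as a suffix.
From ########f#^##^##^##^#, 2 further steps: ########f#^##^##^##^# → ##########f#^##^##^##^##^# → (answer).

############f#^##^##^##^##^##^#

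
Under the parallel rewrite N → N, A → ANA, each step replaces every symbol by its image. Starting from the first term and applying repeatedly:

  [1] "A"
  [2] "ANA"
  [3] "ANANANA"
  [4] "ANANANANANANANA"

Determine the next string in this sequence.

ANANANANANANANANANANANANANANANA

φ(ANANANANANANANA) expands symbol-by-symbol to ANA N ANA N ANA N ANA N ANA N ANA N ANA N ANA; joining the 15 pieces gives the next term.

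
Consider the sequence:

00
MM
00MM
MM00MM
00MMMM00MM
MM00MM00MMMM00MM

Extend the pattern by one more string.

00MMMM00MMMM00MM00MMMM00MM

Each term (from the third on) is the two preceding terms concatenated in order: term 3 = 00·MM = 00MM.
The next term joins 00MMMM00MM and MM00MM00MMMM00MM.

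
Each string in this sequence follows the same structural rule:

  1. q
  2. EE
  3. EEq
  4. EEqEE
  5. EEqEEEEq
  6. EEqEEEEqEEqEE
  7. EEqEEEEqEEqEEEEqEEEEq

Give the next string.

EEqEEEEqEEqEEEEqEEEEqEEqEEEEqEEqEE

Each term (from the third on) is the previous term followed by the one before it: term 3 = EE·q = EEq.
The next term joins EEqEEEEqEEqEEEEqEEEEq and EEqEEEEqEEqEE.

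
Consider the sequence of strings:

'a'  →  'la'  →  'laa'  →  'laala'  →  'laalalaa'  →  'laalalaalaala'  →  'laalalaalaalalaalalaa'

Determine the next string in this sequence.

This is a Fibonacci-style word recurrence s(k) = s(k−1)·s(k−2): e.g. la·a = laa.
So term 8 is laalalaalaalalaalalaa·laalalaalaala.

laalalaalaalalaalalaalaalalaalaala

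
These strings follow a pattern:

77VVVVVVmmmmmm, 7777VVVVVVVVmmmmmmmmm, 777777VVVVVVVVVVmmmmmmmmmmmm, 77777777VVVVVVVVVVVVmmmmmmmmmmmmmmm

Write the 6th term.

777777777777VVVVVVVVVVVVVVVVmmmmmmmmmmmmmmmmmmmmm

Term n consists of 2n-2 7's, followed by 2n+2 V's, followed by 3n m's, where the shown terms are n = 2, 3, 4, 5.
At n = 7 the blocks have lengths 12, 16, 21.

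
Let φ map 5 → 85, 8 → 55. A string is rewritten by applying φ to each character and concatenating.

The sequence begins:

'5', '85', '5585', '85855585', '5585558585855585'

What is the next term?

85855585858555855585558585855585

φ(5585558585855585) expands symbol-by-symbol to 85 85 55 85 85 85 55 85 55 85 55 85 85 85 55 85; joining the 16 pieces gives the next term.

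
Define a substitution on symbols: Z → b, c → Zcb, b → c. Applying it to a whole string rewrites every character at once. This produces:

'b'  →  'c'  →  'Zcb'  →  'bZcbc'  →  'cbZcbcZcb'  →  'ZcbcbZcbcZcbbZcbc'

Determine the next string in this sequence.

Replace each of the 17 characters of ZcbcbZcbcZcbbZcbc in place — b Zcb c Zcb c b Zcb c Zcb b Zcb c c b Zcb c Zcb — and concatenate.

bZcbcZcbcbZcbcZcbbZcbccbZcbcZcb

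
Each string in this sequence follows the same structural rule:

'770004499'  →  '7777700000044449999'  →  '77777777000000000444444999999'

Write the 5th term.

The n-th term is 3n-1 7's then 3n 0's then 2n 4's then 2n 9's (n = 1, 2, …).
For term 5, n = 5, so the run lengths are 14, 15, 10, 10.

7777777777777700000000000000044444444449999999999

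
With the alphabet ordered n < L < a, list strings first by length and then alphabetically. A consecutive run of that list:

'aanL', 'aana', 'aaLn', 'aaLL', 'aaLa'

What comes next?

aaan

Find the rightmost character of aaLa below a, bump it to the next letter, and reset everything to its right to n.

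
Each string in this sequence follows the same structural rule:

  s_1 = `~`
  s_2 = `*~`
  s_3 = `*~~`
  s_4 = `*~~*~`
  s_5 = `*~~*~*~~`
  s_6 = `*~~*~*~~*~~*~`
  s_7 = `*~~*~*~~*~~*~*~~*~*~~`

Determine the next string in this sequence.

*~~*~*~~*~~*~*~~*~*~~*~~*~*~~*~~*~

Each term (from the third on) is the previous term followed by the one before it: term 3 = *~·~ = *~~.
The next term joins *~~*~*~~*~~*~*~~*~*~~ and *~~*~*~~*~~*~.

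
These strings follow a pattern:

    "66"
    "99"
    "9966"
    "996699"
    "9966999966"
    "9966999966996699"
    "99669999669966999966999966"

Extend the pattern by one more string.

From term 3 onward, concatenate the last term with the second-to-last: 99·66 = 9966, 9966·99 = 996699, …
Continuing: 99669999669966999966999966 · 9966999966996699 gives term 8.

996699996699669999669999669966999966996699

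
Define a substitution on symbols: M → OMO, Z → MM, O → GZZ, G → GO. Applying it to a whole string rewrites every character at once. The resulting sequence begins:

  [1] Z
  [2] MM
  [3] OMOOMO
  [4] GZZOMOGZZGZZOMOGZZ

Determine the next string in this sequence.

GOMMMMGZZOMOGZZGOMMMMGOMMMMGZZOMOGZZGOMMMM

Applying the rule to each of the 18 symbols of GZZOMOGZZGZZOMOGZZ gives the pieces GO MM MM GZZ OMO GZZ GO MM MM GO MM MM GZZ OMO GZZ GO MM MM, which concatenate to the answer.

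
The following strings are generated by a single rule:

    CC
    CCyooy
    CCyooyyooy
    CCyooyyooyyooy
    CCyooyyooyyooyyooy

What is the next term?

CCyooyyooyyooyyooyyooy

The strings grow by a fixed suffix yooy each time.
One more step from CCyooyyooyyooyyooy gives the answer.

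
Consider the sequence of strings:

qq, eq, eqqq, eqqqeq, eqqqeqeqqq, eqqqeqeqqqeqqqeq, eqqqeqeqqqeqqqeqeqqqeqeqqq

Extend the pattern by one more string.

From term 3 onward, concatenate the last term with the second-to-last: eq·qq = eqqq, eqqq·eq = eqqqeq, …
The next term joins eqqqeqeqqqeqqqeqeqqqeqeqqq and eqqqeqeqqqeqqqeq.

eqqqeqeqqqeqqqeqeqqqeqeqqqeqqqeqeqqqeqqqeq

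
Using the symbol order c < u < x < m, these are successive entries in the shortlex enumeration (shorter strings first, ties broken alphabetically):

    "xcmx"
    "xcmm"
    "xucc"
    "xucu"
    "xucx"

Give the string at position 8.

xuuu

Advancing 3 positions from xucx through xucx → xucm → xuuc reaches term 8.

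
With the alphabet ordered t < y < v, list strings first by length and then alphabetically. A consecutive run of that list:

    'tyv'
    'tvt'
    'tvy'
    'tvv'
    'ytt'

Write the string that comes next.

yty

Treat ytt as a base-3 numeral over the given alphabet and add one, carrying through any trailing v's.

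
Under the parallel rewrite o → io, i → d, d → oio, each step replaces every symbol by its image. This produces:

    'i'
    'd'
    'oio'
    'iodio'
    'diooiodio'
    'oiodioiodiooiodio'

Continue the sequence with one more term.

Rewriting the 17 symbols of oiodioiodiooiodio one by one yields io d io oio d io d io oio d io io d io oio d io; concatenated:

iodiooiodiodiooiodioiodiooiodio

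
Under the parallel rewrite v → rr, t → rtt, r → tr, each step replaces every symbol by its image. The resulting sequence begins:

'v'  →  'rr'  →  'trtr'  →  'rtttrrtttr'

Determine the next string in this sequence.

Expanding rtttrrtttr: r→tr, t→rtt, t→rtt, t→rtt, r→tr, r→tr, t→rtt, t→rtt, t→rtt, r→tr. Concatenated: tr rtt rtt rtt tr tr rtt rtt rtt tr.

trrttrttrtttrtrrttrttrtttr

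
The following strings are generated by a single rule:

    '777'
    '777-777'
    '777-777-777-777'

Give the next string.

Each string is two copies of the previous one joined by '-'.
Doubling 777-777-777-777 with '-' between the halves:

777-777-777-777-777-777-777-777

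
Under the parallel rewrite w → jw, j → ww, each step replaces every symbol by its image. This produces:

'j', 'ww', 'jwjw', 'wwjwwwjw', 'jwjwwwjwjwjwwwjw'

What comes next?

Rewriting the 16 symbols of jwjwwwjwjwjwwwjw one by one yields ww jw ww jw jw jw ww jw ww jw ww jw jw jw ww jw; concatenated:

wwjwwwjwjwjwwwjwwwjwwwjwjwjwwwjw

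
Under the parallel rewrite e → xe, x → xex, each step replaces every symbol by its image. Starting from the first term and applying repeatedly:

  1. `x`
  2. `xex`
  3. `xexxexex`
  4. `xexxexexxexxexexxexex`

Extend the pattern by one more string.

xexxexexxexxexexxexexxexxexexxexxexexxexexxexxexexxexex

Replace each of the 21 characters of xexxexexxexxexexxexex in place — xex xe xex xex xe xex xe xex xex xe xex xex xe xex xe xex xex xe xex xe xex — and concatenate.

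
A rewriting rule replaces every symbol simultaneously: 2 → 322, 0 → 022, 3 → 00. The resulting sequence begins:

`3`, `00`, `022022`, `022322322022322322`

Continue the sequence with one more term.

02232232200322322003223220223223220032232200322322

Replace each of the 18 characters of 022322322022322322 in place — 022 322 322 00 322 322 00 322 322 022 322 322 00 322 322 00 322 322 — and concatenate.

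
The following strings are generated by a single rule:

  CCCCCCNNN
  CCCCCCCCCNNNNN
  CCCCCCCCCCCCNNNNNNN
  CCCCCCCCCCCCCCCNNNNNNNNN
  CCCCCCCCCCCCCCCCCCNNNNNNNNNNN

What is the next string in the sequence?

Reading off run lengths: C runs 6, 9, 12, 15, 18; N runs 3, 5, 7, 9, 11 — each is linear in n, where the shown terms are n = 2, 3, 4, 5, 6.
For the next term, n = 7, so the run lengths are 21, 13.

CCCCCCCCCCCCCCCCCCCCCNNNNNNNNNNNNN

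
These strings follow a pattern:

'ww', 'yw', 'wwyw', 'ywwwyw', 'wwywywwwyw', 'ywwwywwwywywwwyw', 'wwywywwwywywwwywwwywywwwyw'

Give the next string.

ywwwywwwywywwwywwwywywwwywywwwywwwywywwwyw

From term 3 onward, concatenate the second-to-last term with the last: ww·yw = wwyw, yw·wwyw = ywwwyw, …
Continuing: ywwwywwwywywwwyw · wwywywwwywywwwywwwywywwwyw gives term 8.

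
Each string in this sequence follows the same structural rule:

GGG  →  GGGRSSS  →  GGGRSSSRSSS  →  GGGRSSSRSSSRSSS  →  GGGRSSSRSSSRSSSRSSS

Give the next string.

GGGRSSSRSSSRSSSRSSSRSSS

Every step adds RSSS to the end: s(k+1) = s(k)·RSSS.
So the next term is GGGRSSSRSSSRSSSRSSS·RSSS.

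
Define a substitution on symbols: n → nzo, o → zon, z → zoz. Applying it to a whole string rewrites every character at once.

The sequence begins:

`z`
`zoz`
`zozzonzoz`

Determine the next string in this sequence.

Expanding zozzonzoz: z→zoz, o→zon, z→zoz, z→zoz, o→zon, n→nzo, z→zoz, o→zon, z→zoz. Concatenated: zoz zon zoz zoz zon nzo zoz zon zoz.

zozzonzozzozzonnzozozzonzoz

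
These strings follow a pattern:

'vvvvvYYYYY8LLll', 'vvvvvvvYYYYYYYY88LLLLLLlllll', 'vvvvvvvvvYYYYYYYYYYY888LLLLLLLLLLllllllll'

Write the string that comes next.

vvvvvvvvvvvYYYYYYYYYYYYYY8888LLLLLLLLLLLLLLlllllllllll

Reading off run lengths: v runs 5, 7, 9; Y runs 5, 8, 11; 8 runs 1, 2, 3; L runs 2, 6, 10; l runs 2, 5, 8 — each is linear in n (n = 1, 2, …).
Setting n = 4 gives 11, 14, 4, 14, 11 characters in each block.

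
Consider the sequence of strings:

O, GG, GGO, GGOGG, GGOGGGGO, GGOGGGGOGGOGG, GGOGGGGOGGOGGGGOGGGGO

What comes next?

From term 3 onward, concatenate the last term with the second-to-last: GG·O = GGO, GGO·GG = GGOGG, …
Continuing: GGOGGGGOGGOGGGGOGGGGO · GGOGGGGOGGOGG gives term 8.

GGOGGGGOGGOGGGGOGGGGOGGOGGGGOGGOGG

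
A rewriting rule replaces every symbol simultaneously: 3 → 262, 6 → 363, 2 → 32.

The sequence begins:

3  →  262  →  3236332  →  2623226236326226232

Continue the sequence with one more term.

32363322623232363322623632623236332323633226232

Replace each of the 19 characters of 2623226236326226232 in place — 32 363 32 262 32 32 363 32 262 363 262 32 363 32 32 363 32 262 32 — and concatenate.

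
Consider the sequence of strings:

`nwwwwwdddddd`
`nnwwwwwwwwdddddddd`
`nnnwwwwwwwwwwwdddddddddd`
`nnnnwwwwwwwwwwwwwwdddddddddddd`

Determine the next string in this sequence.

nnnnnwwwwwwwwwwwwwwwwwdddddddddddddd

The n-th term is n-1 n's then 3n-1 w's then 2n+2 d's, where the shown terms are n = 2, 3, 4, 5.
At n = 6 the blocks have lengths 5, 17, 14.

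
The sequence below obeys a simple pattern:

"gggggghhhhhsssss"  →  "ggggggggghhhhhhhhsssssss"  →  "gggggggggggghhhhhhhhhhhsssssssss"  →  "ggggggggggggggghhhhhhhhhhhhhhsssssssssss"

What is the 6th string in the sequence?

ggggggggggggggggggggghhhhhhhhhhhhhhhhhhhhsssssssssssssss

Term n consists of 3n+3 g's, followed by 3n+2 h's, followed by 2n+3 s's (n = 1, 2, …).
For term 6, n = 6, so the run lengths are 21, 20, 15.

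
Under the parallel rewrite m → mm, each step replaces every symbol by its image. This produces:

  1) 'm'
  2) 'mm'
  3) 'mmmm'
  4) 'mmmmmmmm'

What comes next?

mmmmmmmmmmmmmmmm

Expanding mmmmmmmm: m→mm, m→mm, m→mm, m→mm, m→mm, m→mm, m→mm, m→mm. Concatenated: mm mm mm mm mm mm mm mm.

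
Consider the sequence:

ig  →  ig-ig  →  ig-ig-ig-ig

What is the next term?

ig-ig-ig-ig-ig-ig-ig-ig

Each string is two copies of the previous one joined by '-'.
So the next term is two copies of ig-ig-ig-ig with '-' between the halves.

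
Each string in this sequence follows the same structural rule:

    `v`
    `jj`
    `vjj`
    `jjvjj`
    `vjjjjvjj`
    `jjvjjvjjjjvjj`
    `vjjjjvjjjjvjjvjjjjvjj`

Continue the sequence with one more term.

jjvjjvjjjjvjjvjjjjvjjjjvjjvjjjjvjj

Each term (from the third on) is the two preceding terms concatenated in order: term 3 = v·jj = vjj.
Continuing: jjvjjvjjjjvjj · vjjjjvjjjjvjjvjjjjvjj gives term 8.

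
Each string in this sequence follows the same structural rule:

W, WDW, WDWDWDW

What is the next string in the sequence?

WDWDWDWDWDWDWDW

Every step duplicates the string with 'D' between the halves.
So the next term is two copies of WDWDWDW with 'D' between the halves.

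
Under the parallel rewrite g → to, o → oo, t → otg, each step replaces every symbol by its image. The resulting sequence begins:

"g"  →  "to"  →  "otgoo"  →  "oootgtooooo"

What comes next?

oooooootgtootgoooooooooo

Expanding oootgtooooo: o→oo, o→oo, o→oo, t→otg, g→to, t→otg, o→oo, o→oo, o→oo, o→oo, o→oo. Concatenated: oo oo oo otg to otg oo oo oo oo oo.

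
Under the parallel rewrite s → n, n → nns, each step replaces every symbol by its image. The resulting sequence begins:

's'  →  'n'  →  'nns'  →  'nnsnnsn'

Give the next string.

Rewriting each symbol of nnsnnsn: n→nns, n→nns, s→n, n→nns, n→nns, s→n, n→nns, which concatenates to nns nns n nns nns n nns.

nnsnnsnnnsnnsnnns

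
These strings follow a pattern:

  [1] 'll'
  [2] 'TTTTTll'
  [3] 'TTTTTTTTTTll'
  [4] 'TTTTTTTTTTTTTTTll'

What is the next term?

Each term is the previous one with TTTTT prepended.
So the next term is TTTTT·TTTTTTTTTTTTTTTll.

TTTTTTTTTTTTTTTTTTTTll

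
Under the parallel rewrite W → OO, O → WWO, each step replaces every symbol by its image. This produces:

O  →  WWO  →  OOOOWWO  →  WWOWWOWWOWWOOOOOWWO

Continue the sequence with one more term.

Rewriting the 19 symbols of WWOWWOWWOWWOOOOOWWO one by one yields OO OO WWO OO OO WWO OO OO WWO OO OO WWO WWO WWO WWO WWO OO OO WWO; concatenated:

OOOOWWOOOOOWWOOOOOWWOOOOOWWOWWOWWOWWOWWOOOOOWWO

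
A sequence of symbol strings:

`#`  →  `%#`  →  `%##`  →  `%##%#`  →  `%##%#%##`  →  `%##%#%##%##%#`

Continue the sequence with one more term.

%##%#%##%##%#%##%#%##

Each term (from the third on) is the previous term followed by the one before it: term 3 = %#·# = %##.
Continuing: %##%#%##%##%# · %##%#%## gives term 7.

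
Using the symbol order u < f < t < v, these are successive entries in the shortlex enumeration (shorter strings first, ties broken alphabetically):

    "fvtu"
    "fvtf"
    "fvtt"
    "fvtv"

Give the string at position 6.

Advancing 2 positions from fvtv through fvtv → fvvu reaches term 6.

fvvf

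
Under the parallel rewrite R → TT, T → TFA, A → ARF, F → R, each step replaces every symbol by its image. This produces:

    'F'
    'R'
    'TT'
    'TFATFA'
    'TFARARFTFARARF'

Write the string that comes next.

Rewriting the 14 symbols of TFARARFTFARARF one by one yields TFA R ARF TT ARF TT R TFA R ARF TT ARF TT R; concatenated:

TFARARFTTARFTTRTFARARFTTARFTTR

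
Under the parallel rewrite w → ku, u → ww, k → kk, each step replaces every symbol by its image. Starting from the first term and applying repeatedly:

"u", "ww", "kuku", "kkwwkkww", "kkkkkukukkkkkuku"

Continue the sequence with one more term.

Applying the rule to each of the 16 symbols of kkkkkukukkkkkuku gives the pieces kk kk kk kk kk ww kk ww kk kk kk kk kk ww kk ww, which concatenate to the answer.

kkkkkkkkkkwwkkwwkkkkkkkkkkwwkkww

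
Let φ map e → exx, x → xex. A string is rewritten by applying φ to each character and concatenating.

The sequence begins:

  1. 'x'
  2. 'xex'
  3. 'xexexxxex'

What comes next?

xexexxxexexxxexxexxexexxxex

Rewriting each symbol of xexexxxex: x→xex, e→exx, x→xex, e→exx, x→xex, x→xex, x→xex, e→exx, x→xex, which concatenates to xex exx xex exx xex xex xex exx xex.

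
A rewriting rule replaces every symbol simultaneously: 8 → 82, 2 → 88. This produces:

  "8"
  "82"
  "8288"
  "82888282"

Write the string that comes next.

Expanding 82888282: 8→82, 2→88, 8→82, 8→82, 8→82, 2→88, 8→82, 2→88. Concatenated: 82 88 82 82 82 88 82 88.

8288828282888288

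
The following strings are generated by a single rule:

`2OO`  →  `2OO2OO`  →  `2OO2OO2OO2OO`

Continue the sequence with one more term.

Every step duplicates the string.
One more doubling of 2OO2OO2OO2OO gives the answer.

2OO2OO2OO2OO2OO2OO2OO2OO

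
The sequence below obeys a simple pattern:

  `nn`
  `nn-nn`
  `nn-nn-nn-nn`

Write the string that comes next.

Each string is two copies of the previous one joined by '-'.
Doubling nn-nn-nn-nn with '-' between the halves:

nn-nn-nn-nn-nn-nn-nn-nn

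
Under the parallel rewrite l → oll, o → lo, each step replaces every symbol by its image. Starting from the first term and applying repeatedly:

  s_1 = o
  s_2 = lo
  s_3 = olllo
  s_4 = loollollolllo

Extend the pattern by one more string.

Replace each of the 13 characters of loollollolllo in place — oll lo lo oll oll lo oll oll lo oll oll oll lo — and concatenate.

ollloloollollloollollloollollolllo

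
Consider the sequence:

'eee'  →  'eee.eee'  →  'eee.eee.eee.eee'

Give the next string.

eee.eee.eee.eee.eee.eee.eee.eee

Each string is two copies of the previous one joined by '.'.
One more doubling of eee.eee.eee.eee gives the answer.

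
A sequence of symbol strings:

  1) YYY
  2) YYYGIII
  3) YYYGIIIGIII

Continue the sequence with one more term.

YYYGIIIGIIIGIII

Each term is the previous one with GIII appended.
So the next term is YYYGIIIGIII·GIII.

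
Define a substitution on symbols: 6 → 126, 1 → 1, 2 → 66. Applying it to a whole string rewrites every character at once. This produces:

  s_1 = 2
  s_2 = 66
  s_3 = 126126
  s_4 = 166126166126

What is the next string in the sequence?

11261261661261126126166126

Expanding 166126166126: 1→1, 6→126, 6→126, 1→1, 2→66, 6→126, 1→1, 6→126, 6→126, 1→1, 2→66, 6→126. Concatenated: 1 126 126 1 66 126 1 126 126 1 66 126.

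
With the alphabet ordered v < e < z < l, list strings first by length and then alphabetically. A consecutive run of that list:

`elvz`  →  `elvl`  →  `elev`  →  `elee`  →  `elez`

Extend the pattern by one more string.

The successor of elez increments the rightmost position that isn't already l and resets every position after it to v.

elel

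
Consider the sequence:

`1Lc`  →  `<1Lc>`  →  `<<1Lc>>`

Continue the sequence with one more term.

Each term wraps the previous one in < on the left and > on the right.
Applying this once more to <<1Lc>>:

<<<1Lc>>>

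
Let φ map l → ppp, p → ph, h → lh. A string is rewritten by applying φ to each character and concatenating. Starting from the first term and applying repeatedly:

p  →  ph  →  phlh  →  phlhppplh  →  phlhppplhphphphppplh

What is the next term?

phlhppplhphphphppplhphlhphlhphlhphphphppplh

Applying the rule to each of the 20 symbols of phlhppplhphphphppplh gives the pieces ph lh ppp lh ph ph ph ppp lh ph lh ph lh ph lh ph ph ph ppp lh, which concatenate to the answer.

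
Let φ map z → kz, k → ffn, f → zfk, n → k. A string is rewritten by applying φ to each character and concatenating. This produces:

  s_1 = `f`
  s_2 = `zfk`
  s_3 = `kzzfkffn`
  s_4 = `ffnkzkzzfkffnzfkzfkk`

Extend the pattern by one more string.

Replace each of the 20 characters of ffnkzkzzfkffnzfkzfkk in place — zfk zfk k ffn kz ffn kz kz zfk ffn zfk zfk k kz zfk ffn kz zfk ffn ffn — and concatenate.

zfkzfkkffnkzffnkzkzzfkffnzfkzfkkkzzfkffnkzzfkffnffn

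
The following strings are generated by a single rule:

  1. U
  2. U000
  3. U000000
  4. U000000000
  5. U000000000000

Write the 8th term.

U000000000000000000000

Every step adds 000 to the end: s(k+1) = s(k)·000.
From U000000000000, 3 further steps: U000000000000 → U000000000000000 → U000000000000000000 → (answer).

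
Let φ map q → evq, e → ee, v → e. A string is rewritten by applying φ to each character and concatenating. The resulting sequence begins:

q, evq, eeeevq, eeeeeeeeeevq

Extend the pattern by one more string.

eeeeeeeeeeeeeeeeeeeeeevq

Expanding eeeeeeeeeevq: e→ee, e→ee, e→ee, e→ee, e→ee, e→ee, e→ee, e→ee, e→ee, e→ee, v→e, q→evq. Concatenated: ee ee ee ee ee ee ee ee ee ee e evq.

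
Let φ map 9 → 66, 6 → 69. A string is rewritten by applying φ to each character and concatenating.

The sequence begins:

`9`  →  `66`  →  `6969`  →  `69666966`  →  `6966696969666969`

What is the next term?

φ(6966696969666969) expands symbol-by-symbol to 69 66 69 69 69 66 69 66 69 66 69 69 69 66 69 66; joining the 16 pieces gives the next term.

69666969696669666966696969666966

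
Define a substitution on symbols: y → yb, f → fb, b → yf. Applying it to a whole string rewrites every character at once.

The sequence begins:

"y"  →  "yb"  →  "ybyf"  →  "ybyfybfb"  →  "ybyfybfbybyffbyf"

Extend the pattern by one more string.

ybyfybfbybyffbyfybyfybfbfbyfybfb

Replace each of the 16 characters of ybyfybfbybyffbyf in place — yb yf yb fb yb yf fb yf yb yf yb fb fb yf yb fb — and concatenate.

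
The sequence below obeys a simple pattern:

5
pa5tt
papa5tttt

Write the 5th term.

papapapa5tttttttt

Each term wraps the previous one in pa on the left and tt on the right.
From papa5tttt, 2 further steps: papa5tttt → papapa5tttttt → (answer).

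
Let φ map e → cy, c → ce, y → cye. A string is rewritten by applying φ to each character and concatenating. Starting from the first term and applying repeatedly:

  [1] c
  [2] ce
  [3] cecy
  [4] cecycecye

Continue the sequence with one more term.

cecycecyececycecyecy

Expanding cecycecye: c→ce, e→cy, c→ce, y→cye, c→ce, e→cy, c→ce, y→cye, e→cy. Concatenated: ce cy ce cye ce cy ce cye cy.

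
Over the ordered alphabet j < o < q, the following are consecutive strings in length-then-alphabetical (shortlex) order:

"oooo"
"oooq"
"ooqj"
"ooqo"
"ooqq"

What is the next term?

The successor of ooqq increments the rightmost position that isn't already q and resets every position after it to j.

oqjj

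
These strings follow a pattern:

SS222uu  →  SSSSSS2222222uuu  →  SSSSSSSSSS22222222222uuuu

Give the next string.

SSSSSSSSSSSSSS222222222222222uuuuu

Term n consists of 4n-2 S's, followed by 4n-1 2's, followed by n+1 u's (n = 1, 2, …).
Setting n = 4 gives 14, 15, 5 characters in each block.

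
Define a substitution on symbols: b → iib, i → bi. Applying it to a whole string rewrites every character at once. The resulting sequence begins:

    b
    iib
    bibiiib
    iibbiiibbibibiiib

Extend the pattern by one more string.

Rewriting the 17 symbols of iibbiiibbibibiiib one by one yields bi bi iib iib bi bi bi iib iib bi iib bi iib bi bi bi iib; concatenated:

bibiiibiibbibibiiibiibbiiibbiiibbibibiiib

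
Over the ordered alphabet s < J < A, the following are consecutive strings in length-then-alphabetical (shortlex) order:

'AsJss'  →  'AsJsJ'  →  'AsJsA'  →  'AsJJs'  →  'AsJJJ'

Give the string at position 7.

AsJAs

Stepping forward 2 times from AsJJJ: AsJJJ → AsJJA, then the target.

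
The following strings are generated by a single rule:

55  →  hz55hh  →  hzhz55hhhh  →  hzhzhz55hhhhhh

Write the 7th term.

hzhzhzhzhzhz55hhhhhhhhhhhh

Each term wraps the previous one in hz on the left and hh on the right.
From hzhzhz55hhhhhh, 3 further steps: hzhzhz55hhhhhh → hzhzhzhz55hhhhhhhh → hzhzhzhzhz55hhhhhhhhhh → (answer).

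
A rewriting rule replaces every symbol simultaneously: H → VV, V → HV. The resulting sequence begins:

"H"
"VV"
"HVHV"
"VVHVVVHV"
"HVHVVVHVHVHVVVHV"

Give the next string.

Rewriting the 16 symbols of HVHVVVHVHVHVVVHV one by one yields VV HV VV HV HV HV VV HV VV HV VV HV HV HV VV HV; concatenated:

VVHVVVHVHVHVVVHVVVHVVVHVHVHVVVHV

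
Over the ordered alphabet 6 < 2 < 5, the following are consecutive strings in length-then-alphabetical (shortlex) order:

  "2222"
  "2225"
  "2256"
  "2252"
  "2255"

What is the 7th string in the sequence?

2562

Stepping forward 2 times from 2255: 2255 → 2566, then the target.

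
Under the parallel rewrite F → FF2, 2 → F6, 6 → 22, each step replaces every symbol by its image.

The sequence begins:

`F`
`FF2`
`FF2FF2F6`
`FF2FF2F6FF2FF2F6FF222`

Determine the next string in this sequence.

FF2FF2F6FF2FF2F6FF222FF2FF2F6FF2FF2F6FF222FF2FF2F6F6F6

Replace each of the 21 characters of FF2FF2F6FF2FF2F6FF222 in place — FF2 FF2 F6 FF2 FF2 F6 FF2 22 FF2 FF2 F6 FF2 FF2 F6 FF2 22 FF2 FF2 F6 F6 F6 — and concatenate.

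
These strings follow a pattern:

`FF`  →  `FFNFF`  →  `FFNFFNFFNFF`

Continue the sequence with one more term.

FFNFFNFFNFFNFFNFFNFFNFF

Every step duplicates the string with 'N' between the halves.
So the next term is two copies of FFNFFNFFNFF with 'N' between the halves.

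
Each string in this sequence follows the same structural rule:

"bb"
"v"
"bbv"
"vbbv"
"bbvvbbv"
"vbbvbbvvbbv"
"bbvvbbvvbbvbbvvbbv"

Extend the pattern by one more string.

From term 3 onward, concatenate the second-to-last term with the last: bb·v = bbv, v·bbv = vbbv, …
Continuing: vbbvbbvvbbv · bbvvbbvvbbvbbvvbbv gives term 8.

vbbvbbvvbbvbbvvbbvvbbvbbvvbbv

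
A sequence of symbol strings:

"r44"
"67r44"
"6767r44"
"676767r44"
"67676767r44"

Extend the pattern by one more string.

The strings grow by a fixed prefix 67 each time.
Applying this once more to 67676767r44:

6767676767r44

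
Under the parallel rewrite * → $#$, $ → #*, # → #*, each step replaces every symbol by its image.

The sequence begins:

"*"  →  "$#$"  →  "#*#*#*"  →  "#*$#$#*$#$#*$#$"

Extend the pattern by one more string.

#*$#$#*#*#*#*$#$#*#*#*#*$#$#*#*#*

Replace each of the 15 characters of #*$#$#*$#$#*$#$ in place — #* $#$ #* #* #* #* $#$ #* #* #* #* $#$ #* #* #* — and concatenate.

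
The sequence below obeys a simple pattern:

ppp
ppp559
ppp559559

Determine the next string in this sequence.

Every step adds 559 to the end: s(k+1) = s(k)·559.
One more step from ppp559559 gives the answer.

ppp559559559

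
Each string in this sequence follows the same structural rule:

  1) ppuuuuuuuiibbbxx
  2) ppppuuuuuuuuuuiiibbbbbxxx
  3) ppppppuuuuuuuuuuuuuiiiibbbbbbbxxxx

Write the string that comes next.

Reading off run lengths: p runs 2, 4, 6; u runs 7, 10, 13; i runs 2, 3, 4; b runs 3, 5, 7; x runs 2, 3, 4 — each is linear in n, where the shown terms are n = 2, 3, 4.
Setting n = 5 gives 8, 16, 5, 9, 5 characters in each block.

ppppppppuuuuuuuuuuuuuuuuiiiiibbbbbbbbbxxxxx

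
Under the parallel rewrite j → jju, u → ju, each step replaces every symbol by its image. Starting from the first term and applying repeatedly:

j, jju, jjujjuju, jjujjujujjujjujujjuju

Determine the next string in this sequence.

Rewriting the 21 symbols of jjujjujujjujjujujjuju one by one yields jju jju ju jju jju ju jju ju jju jju ju jju jju ju jju ju jju jju ju jju ju; concatenated:

jjujjujujjujjujujjujujjujjujujjujjujujjujujjujjujujjuju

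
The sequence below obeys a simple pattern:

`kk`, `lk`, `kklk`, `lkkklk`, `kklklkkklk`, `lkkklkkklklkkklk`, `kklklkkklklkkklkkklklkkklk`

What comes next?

From term 3 onward, concatenate the second-to-last term with the last: kk·lk = kklk, lk·kklk = lkkklk, …
The next term joins lkkklkkklklkkklk and kklklkkklklkkklkkklklkkklk.

lkkklkkklklkkklkkklklkkklklkkklkkklklkkklk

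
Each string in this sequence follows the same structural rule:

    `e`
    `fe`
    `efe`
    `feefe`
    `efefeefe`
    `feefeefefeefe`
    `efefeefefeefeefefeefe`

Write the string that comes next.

feefeefefeefeefefeefefeefeefefeefe

This is a Fibonacci-style word recurrence s(k) = s(k−2)·s(k−1): e.g. e·fe = efe.
So term 8 is feefeefefeefe·efefeefefeefeefefeefe.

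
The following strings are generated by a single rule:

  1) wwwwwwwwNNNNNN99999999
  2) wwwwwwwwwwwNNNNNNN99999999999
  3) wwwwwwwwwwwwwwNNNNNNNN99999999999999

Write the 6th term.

The n-th term is 3n-1 w's then n+3 N's then 3n-1 9's, where the shown terms are n = 3, 4, 5.
For term 6, n = 8, so the run lengths are 23, 11, 23.

wwwwwwwwwwwwwwwwwwwwwwwNNNNNNNNNNN99999999999999999999999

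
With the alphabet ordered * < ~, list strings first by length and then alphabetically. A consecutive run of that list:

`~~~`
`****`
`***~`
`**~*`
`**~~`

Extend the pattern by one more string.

*~**

Treat **~~ as a base-2 numeral over the given alphabet and add one, carrying through any trailing ~'s.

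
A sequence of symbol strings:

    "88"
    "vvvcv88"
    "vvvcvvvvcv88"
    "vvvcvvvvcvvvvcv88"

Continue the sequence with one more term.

The strings grow by a fixed prefix vvvcv each time.
So the next term is vvvcv·vvvcvvvvcvvvvcv88.

vvvcvvvvcvvvvcvvvvcv88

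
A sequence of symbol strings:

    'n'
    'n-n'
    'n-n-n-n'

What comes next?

Every step duplicates the string with '-' between the halves.
Doubling n-n-n-n with '-' between the halves:

n-n-n-n-n-n-n-n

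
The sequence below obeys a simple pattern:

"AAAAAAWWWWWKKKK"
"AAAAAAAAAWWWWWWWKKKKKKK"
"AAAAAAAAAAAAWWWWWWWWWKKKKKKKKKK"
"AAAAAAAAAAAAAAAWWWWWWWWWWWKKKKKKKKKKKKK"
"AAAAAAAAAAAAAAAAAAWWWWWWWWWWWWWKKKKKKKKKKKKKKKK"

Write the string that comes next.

Reading off run lengths: A runs 6, 9, 12, 15, 18; W runs 5, 7, 9, 11, 13; K runs 4, 7, 10, 13, 16 — each is linear in n (n = 1, 2, …).
For the next term, n = 6, so the run lengths are 21, 15, 19.

AAAAAAAAAAAAAAAAAAAAAWWWWWWWWWWWWWWWKKKKKKKKKKKKKKKKKKK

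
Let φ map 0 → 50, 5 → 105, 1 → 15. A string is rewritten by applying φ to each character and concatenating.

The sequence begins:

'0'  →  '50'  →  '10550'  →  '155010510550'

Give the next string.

15105105501550105155010510550

Apply φ to 155010510550 symbol by symbol: 1→15, 5→105, 5→105, 0→50, 1→15, 0→50, 5→105, 1→15, 0→50, 5→105, 5→105, 0→50; joined: 15 105 105 50 15 50 105 15 50 105 105 50.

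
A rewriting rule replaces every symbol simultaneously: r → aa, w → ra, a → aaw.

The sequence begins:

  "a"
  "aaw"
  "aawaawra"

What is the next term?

Apply φ to aawaawra symbol by symbol: a→aaw, a→aaw, w→ra, a→aaw, a→aaw, w→ra, r→aa, a→aaw; joined: aaw aaw ra aaw aaw ra aa aaw.

aawaawraaawaawraaaaaw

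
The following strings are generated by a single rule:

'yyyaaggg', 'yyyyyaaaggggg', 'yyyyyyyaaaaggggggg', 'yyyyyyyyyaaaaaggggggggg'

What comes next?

yyyyyyyyyyyaaaaaaggggggggggg

The n-th term is 2n+1 y's then n+1 a's then 2n+1 g's (n = 1, 2, …).
For the next term, n = 5, so the run lengths are 11, 6, 11.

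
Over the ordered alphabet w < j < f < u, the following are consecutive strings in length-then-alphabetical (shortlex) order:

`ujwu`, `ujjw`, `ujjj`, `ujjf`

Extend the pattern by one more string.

The successor of ujjf increments the rightmost position that isn't already u and resets every position after it to w.

ujju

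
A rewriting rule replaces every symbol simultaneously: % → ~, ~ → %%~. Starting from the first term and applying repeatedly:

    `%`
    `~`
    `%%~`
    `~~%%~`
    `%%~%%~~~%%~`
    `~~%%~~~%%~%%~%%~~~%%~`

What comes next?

Rewriting the 21 symbols of ~~%%~~~%%~%%~%%~~~%%~ one by one yields %%~ %%~ ~ ~ %%~ %%~ %%~ ~ ~ %%~ ~ ~ %%~ ~ ~ %%~ %%~ %%~ ~ ~ %%~; concatenated:

%%~%%~~~%%~%%~%%~~~%%~~~%%~~~%%~%%~%%~~~%%~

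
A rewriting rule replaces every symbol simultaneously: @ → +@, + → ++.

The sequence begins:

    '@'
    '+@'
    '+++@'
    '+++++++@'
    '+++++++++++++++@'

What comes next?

φ(+++++++++++++++@) expands symbol-by-symbol to ++ ++ ++ ++ ++ ++ ++ ++ ++ ++ ++ ++ ++ ++ ++ +@; joining the 16 pieces gives the next term.

+++++++++++++++++++++++++++++++@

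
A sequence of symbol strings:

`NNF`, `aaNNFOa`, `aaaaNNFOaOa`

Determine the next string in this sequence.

aaaaaaNNFOaOaOa

Every step adds aa to the front and Oa to the end of the previous string.
One more step from aaaaNNFOaOa gives the answer.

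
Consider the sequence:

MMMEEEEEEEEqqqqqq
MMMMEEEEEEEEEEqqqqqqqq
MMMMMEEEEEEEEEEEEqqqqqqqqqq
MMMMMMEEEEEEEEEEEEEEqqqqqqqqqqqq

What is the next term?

MMMMMMMEEEEEEEEEEEEEEEEqqqqqqqqqqqqqq

Each string has the form M^{n} E^{2n+2} q^{2n}, where the shown terms are n = 3, 4, 5, 6.
At n = 7 the blocks have lengths 7, 16, 14.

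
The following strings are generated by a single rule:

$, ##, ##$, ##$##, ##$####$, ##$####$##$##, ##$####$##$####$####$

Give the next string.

Each term (from the third on) is the previous term followed by the one before it: term 3 = ##·$ = ##$.
Continuing: ##$####$##$####$####$ · ##$####$##$## gives term 8.

##$####$##$####$####$##$####$##$##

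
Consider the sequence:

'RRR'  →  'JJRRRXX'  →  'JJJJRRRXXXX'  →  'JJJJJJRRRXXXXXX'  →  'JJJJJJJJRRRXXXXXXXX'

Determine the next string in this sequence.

Every step adds JJ to the front and XX to the end of the previous string.
So the next term is JJ·JJJJJJJJRRRXXXXXXXX·XX.

JJJJJJJJJJRRRXXXXXXXXXX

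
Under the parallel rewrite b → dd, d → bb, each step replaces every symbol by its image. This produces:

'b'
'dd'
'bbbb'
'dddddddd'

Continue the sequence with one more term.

bbbbbbbbbbbbbbbb

Expanding dddddddd: d→bb, d→bb, d→bb, d→bb, d→bb, d→bb, d→bb, d→bb. Concatenated: bb bb bb bb bb bb bb bb.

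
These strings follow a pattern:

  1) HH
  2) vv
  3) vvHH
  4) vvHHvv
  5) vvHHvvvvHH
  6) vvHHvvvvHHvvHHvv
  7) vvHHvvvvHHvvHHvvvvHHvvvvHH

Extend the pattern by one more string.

Each term (from the third on) is the previous term followed by the one before it: term 3 = vv·HH = vvHH.
The next term joins vvHHvvvvHHvvHHvvvvHHvvvvHH and vvHHvvvvHHvvHHvv.

vvHHvvvvHHvvHHvvvvHHvvvvHHvvHHvvvvHHvvHHvv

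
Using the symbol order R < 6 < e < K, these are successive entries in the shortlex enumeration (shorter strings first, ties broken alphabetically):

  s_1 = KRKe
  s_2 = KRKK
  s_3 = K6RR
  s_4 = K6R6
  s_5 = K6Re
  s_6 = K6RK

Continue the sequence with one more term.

The successor of K6RK increments the rightmost position that isn't already K and resets every position after it to R.

K66R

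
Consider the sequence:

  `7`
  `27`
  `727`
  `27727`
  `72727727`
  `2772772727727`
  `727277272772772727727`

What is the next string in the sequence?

From term 3 onward, concatenate the second-to-last term with the last: 7·27 = 727, 27·727 = 27727, …
So term 8 is 2772772727727·727277272772772727727.

2772772727727727277272772772727727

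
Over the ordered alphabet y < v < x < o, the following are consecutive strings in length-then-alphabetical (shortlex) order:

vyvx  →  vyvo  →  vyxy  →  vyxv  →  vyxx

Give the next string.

Find the rightmost character of vyxx below o, bump it to the next letter, and reset everything to its right to y.

vyxo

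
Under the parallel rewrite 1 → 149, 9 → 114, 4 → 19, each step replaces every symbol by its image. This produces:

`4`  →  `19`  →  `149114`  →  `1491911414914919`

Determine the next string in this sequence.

φ(1491911414914919) expands symbol-by-symbol to 149 19 114 149 114 149 149 19 149 19 114 149 19 114 149 114; joining the 16 pieces gives the next term.

14919114149114149149191491911414919114149114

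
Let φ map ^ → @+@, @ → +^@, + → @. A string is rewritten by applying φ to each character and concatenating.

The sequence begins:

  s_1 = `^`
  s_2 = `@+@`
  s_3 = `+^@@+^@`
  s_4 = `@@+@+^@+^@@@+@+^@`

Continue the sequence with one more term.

Rewriting the 17 symbols of @@+@+^@+^@@@+@+^@ one by one yields +^@ +^@ @ +^@ @ @+@ +^@ @ @+@ +^@ +^@ +^@ @ +^@ @ @+@ +^@; concatenated:

+^@+^@@+^@@@+@+^@@@+@+^@+^@+^@@+^@@@+@+^@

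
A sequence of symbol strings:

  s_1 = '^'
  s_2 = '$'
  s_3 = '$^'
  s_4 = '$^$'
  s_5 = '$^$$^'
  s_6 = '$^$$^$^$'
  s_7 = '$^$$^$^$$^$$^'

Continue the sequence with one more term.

$^$$^$^$$^$$^$^$$^$^$

This is a Fibonacci-style word recurrence s(k) = s(k−1)·s(k−2): e.g. $·^ = $^.
So term 8 is $^$$^$^$$^$$^·$^$$^$^$.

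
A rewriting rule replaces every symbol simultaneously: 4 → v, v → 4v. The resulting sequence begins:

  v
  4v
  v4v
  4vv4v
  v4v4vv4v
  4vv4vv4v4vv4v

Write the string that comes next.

Applying the rule to each of the 13 symbols of 4vv4vv4v4vv4v gives the pieces v 4v 4v v 4v 4v v 4v v 4v 4v v 4v, which concatenate to the answer.

v4v4vv4v4vv4vv4v4vv4v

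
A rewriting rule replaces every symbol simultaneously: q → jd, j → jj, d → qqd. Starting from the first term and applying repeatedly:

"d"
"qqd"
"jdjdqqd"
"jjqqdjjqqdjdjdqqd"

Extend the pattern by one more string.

φ(jjqqdjjqqdjdjdqqd) expands symbol-by-symbol to jj jj jd jd qqd jj jj jd jd qqd jj qqd jj qqd jd jd qqd; joining the 17 pieces gives the next term.

jjjjjdjdqqdjjjjjdjdqqdjjqqdjjqqdjdjdqqd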